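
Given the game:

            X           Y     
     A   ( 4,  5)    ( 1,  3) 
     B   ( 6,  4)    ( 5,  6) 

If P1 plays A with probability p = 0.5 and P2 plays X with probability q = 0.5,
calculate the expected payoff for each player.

E[P1] = 4.0, E[P2] = 4.5

Work:
E[P1] = p·q·π₁(A,X) + p·(1-q)·π₁(A,Y) + (1-p)·q·π₁(B,X) + (1-p)·(1-q)·π₁(B,Y)
= 0.5·0.5·4 + 0.5·0.5·1 + 0.5·0.5·6 + 0.5·0.5·5
= 4.0

E[P2] = 4.5 (similar calculation)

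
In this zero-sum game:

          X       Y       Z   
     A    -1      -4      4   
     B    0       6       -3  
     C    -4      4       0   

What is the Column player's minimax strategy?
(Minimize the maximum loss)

Column should play X, value = 0

Work:
Column player minimizes Row's maximum payoff:
Column X: max payoff to Row = 0
Column Y: max payoff to Row = 6
Column Z: max payoff to Row = 4
Minimum is 0, achieved by column X.
Minimax strategy: X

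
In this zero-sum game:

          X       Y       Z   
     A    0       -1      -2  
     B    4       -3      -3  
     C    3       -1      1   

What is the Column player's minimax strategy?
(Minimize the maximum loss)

Column should play Y, value = -1

Work:
Column player minimizes Row's maximum payoff:
Column X: max payoff to Row = 4
Column Y: max payoff to Row = -1
Column Z: max payoff to Row = 1
Minimum is -1, achieved by column Y.
Minimax strategy: Y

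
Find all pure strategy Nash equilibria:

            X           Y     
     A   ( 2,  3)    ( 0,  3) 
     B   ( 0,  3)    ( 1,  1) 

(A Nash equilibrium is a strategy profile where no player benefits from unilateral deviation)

Nash equilibrium: (A, X)

Work:
Best responses:
  P1 vs X: payoffs [2, 0] → best response A (payoff 2)
  P1 vs Y: payoffs [0, 1] → best response B (payoff 1)
  P2 vs A: payoffs [3, 3] → best response X/Y (payoff 3)
  P2 vs B: payoffs [3, 1] → best response X (payoff 3)
Mutual best responses: (A,X) → Nash equilibria.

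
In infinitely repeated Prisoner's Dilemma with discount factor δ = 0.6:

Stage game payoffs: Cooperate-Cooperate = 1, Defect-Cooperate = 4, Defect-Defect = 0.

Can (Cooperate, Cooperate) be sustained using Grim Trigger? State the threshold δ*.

δ* = 0.75; since δ = 0.6 < 0.75, cooperation cannot be sustained

Work:
For Grim Trigger:
Cooperate forever: 1/(1-δ)
Defect then punished: 4 + 0·δ/(1-δ)
Need: 1/(1-δ) ≥ 4 + 0·δ/(1-δ)
Solving: δ ≥ (T-R)/(T-P) = (4-1)/(4-0) = 0.75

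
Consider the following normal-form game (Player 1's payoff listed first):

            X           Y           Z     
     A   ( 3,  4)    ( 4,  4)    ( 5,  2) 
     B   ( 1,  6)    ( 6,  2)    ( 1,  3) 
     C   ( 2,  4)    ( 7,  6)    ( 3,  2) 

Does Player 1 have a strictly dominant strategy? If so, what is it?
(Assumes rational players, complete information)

No strictly dominant strategy exists for Player 1

Work:
A strategy strictly dominates another if it gives a strictly higher payoff against every opponent action. Compare each pair of P1's strategies column-by-column:
  A vs B: [3 vs 1, 4 vs 6, 5 vs 1] → A does not strictly dominate B (column Y: 4 ≤ 6)
  A vs C: [3 vs 2, 4 vs 7, 5 vs 3] → A does not strictly dominate C (column Y: 4 ≤ 7)
  B vs A: [1 vs 3, 6 vs 4, 1 vs 5] → B does not strictly dominate A (column X: 1 ≤ 3)
  B vs C: [1 vs 2, 6 vs 7, 1 vs 3] → B does not strictly dominate C (column X: 1 ≤ 2)
  C vs A: [2 vs 3, 7 vs 4, 3 vs 5] → C does not strictly dominate A (column X: 2 ≤ 3)
  C vs B: [2 vs 1, 7 vs 6, 3 vs 1] → C strictly dominates B
No single strategy strictly dominates all others → no strictly dominant strategy.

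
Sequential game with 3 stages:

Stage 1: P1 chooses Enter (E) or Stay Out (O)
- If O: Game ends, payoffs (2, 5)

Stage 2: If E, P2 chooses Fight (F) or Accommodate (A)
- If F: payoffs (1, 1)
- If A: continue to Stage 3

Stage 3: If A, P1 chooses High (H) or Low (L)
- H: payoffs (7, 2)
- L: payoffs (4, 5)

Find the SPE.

SPE: (E, A, H); Outcome (7, 2)

Work:
Stage 3: P1 chooses H (7 vs 4)
Stage 2: P2: F->1, A->2 (anticipating H). Choose A
Stage 1: P1: O->2, E->7 (anticipating A, H). Choose E
SPE path: E -> A -> H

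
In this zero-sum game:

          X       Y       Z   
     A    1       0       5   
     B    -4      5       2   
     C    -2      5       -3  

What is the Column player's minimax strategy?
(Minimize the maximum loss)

Column should play X, value = 1

Work:
Column player minimizes Row's maximum payoff:
Column X: max payoff to Row = 1
Column Y: max payoff to Row = 5
Column Z: max payoff to Row = 5
Minimum is 1, achieved by column X.
Minimax strategy: X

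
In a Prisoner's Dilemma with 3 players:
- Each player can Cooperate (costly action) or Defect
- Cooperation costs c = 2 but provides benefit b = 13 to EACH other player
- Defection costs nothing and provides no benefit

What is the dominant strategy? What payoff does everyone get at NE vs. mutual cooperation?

Dominant: Defect; NE payoff = 0; Coop payoff = 24

Work:
Defect dominates (saves cost c = 2, benefit to others is external)
NE: All defect → everyone gets 0
If all cooperate: each receives (2)×13 - 2 = 24
Social dilemma: 24 > 0 but NE gives 0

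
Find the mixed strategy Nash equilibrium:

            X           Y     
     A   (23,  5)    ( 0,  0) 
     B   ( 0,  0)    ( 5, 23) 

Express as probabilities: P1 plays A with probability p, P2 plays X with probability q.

p = 0.8214, q = 0.1786

Work:
Find probabilities that make opponent indifferent:
P2 chooses q to make P1 indifferent between A and B
P1 chooses p to make P2 indifferent between X and Y
Mixed NE: P1 plays (A: 0.8214, B: 0.1786), P2 plays (X: 0.1786, Y: 0.8214)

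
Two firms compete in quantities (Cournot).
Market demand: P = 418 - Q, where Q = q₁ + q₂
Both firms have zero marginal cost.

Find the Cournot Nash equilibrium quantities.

q₁* = q₂* = 139.33; P* = 139.33

Work:
Profit: π_i = P·q_i = (a - q_i - q_j)·q_i
FOC: ∂π_i/∂q_i = a - 2q_i - q_j = 0
Reaction function: q_i = (418 - q_j)/2
Symmetry: q* = 418/3 = 139.33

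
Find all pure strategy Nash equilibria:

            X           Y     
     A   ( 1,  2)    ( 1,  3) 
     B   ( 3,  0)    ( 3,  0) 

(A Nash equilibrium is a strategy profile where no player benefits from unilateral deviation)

Nash equilibrium: (B, X), (B, Y)

Work:
Best responses:
  P1 vs X: payoffs [1, 3] → best response B (payoff 3)
  P1 vs Y: payoffs [1, 3] → best response B (payoff 3)
  P2 vs A: payoffs [2, 3] → best response Y (payoff 3)
  P2 vs B: payoffs [0, 0] → best response X/Y (payoff 0)
Mutual best responses: (B,X), (B,Y) → Nash equilibria.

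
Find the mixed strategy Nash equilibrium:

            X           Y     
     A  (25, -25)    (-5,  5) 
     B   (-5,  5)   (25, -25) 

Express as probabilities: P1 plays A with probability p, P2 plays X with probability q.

p = 0.5, q = 0.5

Work:
Find probabilities that make opponent indifferent:
P2 chooses q to make P1 indifferent between A and B
P1 chooses p to make P2 indifferent between X and Y
Mixed NE: P1 plays (A: 0.5, B: 0.5), P2 plays (X: 0.5, Y: 0.5)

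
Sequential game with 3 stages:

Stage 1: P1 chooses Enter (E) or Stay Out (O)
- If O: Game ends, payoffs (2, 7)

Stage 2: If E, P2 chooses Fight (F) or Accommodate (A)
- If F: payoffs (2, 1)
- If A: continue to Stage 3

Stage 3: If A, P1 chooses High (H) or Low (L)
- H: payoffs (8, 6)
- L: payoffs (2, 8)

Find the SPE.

SPE: (E, A, H); Outcome (8, 6)

Work:
Stage 3: P1 chooses H (8 vs 2)
Stage 2: P2: F->1, A->6 (anticipating H). Choose A
Stage 1: P1: O->2, E->8 (anticipating A, H). Choose E
SPE path: E -> A -> H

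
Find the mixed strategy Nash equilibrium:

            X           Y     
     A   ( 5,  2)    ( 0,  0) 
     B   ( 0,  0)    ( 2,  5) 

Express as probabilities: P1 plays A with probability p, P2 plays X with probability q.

p = 0.7143, q = 0.2857

Work:
Find probabilities that make opponent indifferent:
P2 chooses q to make P1 indifferent between A and B
P1 chooses p to make P2 indifferent between X and Y
Mixed NE: P1 plays (A: 0.7143, B: 0.2857), P2 plays (X: 0.2857, Y: 0.7143)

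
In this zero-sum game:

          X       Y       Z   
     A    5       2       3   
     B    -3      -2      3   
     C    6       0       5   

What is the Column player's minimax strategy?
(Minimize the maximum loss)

Column should play Y, value = 2

Work:
Column player minimizes Row's maximum payoff:
Column X: max payoff to Row = 6
Column Y: max payoff to Row = 2
Column Z: max payoff to Row = 5
Minimum is 2, achieved by column Y.
Minimax strategy: Y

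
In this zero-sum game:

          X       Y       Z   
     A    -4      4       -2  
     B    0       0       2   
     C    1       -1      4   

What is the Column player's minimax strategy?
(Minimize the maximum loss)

Column should play X, value = 1

Work:
Column player minimizes Row's maximum payoff:
Column X: max payoff to Row = 1
Column Y: max payoff to Row = 4
Column Z: max payoff to Row = 4
Minimum is 1, achieved by column X.
Minimax strategy: X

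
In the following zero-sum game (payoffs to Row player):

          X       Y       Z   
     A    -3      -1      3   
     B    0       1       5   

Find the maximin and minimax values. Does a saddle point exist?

Maximin = 0, Minimax = 0, Saddle: True

Work:
Row minimums: [-3, 0] → maximin = 0
Column maximums: [0, 1, 5] → minimax = 0
Saddle point exists! Game value = 0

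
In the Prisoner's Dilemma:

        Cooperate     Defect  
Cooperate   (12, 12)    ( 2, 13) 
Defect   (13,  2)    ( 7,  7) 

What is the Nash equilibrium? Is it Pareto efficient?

(Defect, Defect) is NE; not Pareto efficient

Work:
Defect dominates Cooperate for both players:
If P2 cooperates: Defect (13) > Cooperate (12)
If P2 defects: Defect (7) > Cooperate (2)
NE: (Defect, Defect) with payoff (7, 7)
But (Cooperate, Cooperate) = (12, 12) Pareto dominates (7, 7)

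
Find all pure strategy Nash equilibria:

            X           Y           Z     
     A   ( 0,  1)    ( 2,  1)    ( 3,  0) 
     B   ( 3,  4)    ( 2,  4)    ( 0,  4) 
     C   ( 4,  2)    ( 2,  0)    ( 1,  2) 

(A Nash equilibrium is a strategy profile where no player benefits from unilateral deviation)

Nash equilibrium: (A, Y), (B, Y), (C, X)

Work:
Best responses:
  P1 vs X: payoffs [0, 3, 4] → best response C (payoff 4)
  P1 vs Y: payoffs [2, 2, 2] → best response A/B/C (payoff 2)
  P1 vs Z: payoffs [3, 0, 1] → best response A (payoff 3)
  P2 vs A: payoffs [1, 1, 0] → best response X/Y (payoff 1)
  P2 vs B: payoffs [4, 4, 4] → best response X/Y/Z (payoff 4)
  P2 vs C: payoffs [2, 0, 2] → best response X/Z (payoff 2)
Mutual best responses: (A,Y), (B,Y), (C,X) → Nash equilibria.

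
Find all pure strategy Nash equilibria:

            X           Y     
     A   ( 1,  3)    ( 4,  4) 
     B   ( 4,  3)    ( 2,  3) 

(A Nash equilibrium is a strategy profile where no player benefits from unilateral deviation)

Nash equilibrium: (A, Y), (B, X)

Work:
Best responses:
  P1 vs X: payoffs [1, 4] → best response B (payoff 4)
  P1 vs Y: payoffs [4, 2] → best response A (payoff 4)
  P2 vs A: payoffs [3, 4] → best response Y (payoff 4)
  P2 vs B: payoffs [3, 3] → best response X/Y (payoff 3)
Mutual best responses: (A,Y), (B,X) → Nash equilibria.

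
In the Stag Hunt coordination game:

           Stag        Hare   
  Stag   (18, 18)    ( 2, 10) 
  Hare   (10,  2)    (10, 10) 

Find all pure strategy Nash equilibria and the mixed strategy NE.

Pure NE: (Stag, Stag) and (Hare, Hare); Mixed NE: p = 0.5, q = 0.5

Work:
Check pure NE:
(Stag, Stag): (18, 18) - no unilateral deviation beneficial
(Hare, Hare): (10, 10) - no unilateral deviation beneficial
Mixed NE: P1 plays Stag with p = 0.5, P2 plays Stag with q = 0.5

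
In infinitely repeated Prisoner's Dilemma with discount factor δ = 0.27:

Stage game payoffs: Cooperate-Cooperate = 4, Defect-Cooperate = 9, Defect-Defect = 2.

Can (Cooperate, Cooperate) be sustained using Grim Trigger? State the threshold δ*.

δ* = 0.7143; since δ = 0.27 < 0.7143, cooperation cannot be sustained

Work:
For Grim Trigger:
Cooperate forever: 4/(1-δ)
Defect then punished: 9 + 2·δ/(1-δ)
Need: 4/(1-δ) ≥ 9 + 2·δ/(1-δ)
Solving: δ ≥ (T-R)/(T-P) = (9-4)/(9-2) = 0.7143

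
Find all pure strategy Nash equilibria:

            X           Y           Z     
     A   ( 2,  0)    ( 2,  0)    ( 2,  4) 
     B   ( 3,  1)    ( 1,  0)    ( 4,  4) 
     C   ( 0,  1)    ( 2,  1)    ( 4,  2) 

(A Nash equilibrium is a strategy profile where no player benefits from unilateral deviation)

Nash equilibrium: (B, Z), (C, Z)

Work:
Best responses:
  P1 vs X: payoffs [2, 3, 0] → best response B (payoff 3)
  P1 vs Y: payoffs [2, 1, 2] → best response A/C (payoff 2)
  P1 vs Z: payoffs [2, 4, 4] → best response B/C (payoff 4)
  P2 vs A: payoffs [0, 0, 4] → best response Z (payoff 4)
  P2 vs B: payoffs [1, 0, 4] → best response Z (payoff 4)
  P2 vs C: payoffs [1, 1, 2] → best response Z (payoff 2)
Mutual best responses: (B,Z), (C,Z) → Nash equilibria.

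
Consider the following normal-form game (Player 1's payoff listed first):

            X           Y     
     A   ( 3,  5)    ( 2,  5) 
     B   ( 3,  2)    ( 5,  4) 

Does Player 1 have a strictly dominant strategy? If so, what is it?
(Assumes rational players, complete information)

No strictly dominant strategy exists for Player 1

Work:
A strategy strictly dominates another if it gives a strictly higher payoff against every opponent action. Compare each pair of P1's strategies column-by-column:
  A vs B: [3 vs 3, 2 vs 5] → A does not strictly dominate B (column X: 3 ≤ 3)
  B vs A: [3 vs 3, 5 vs 2] → B does not strictly dominate A (column X: 3 ≤ 3)
No single strategy strictly dominates all others → no strictly dominant strategy.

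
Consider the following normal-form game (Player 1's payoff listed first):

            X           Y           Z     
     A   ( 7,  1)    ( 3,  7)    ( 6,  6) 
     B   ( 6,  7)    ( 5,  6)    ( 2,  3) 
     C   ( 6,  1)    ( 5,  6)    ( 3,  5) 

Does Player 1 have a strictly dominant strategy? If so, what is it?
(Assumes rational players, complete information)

No strictly dominant strategy exists for Player 1

Work:
A strategy strictly dominates another if it gives a strictly higher payoff against every opponent action. Compare each pair of P1's strategies column-by-column:
  A vs B: [7 vs 6, 3 vs 5, 6 vs 2] → A does not strictly dominate B (column Y: 3 ≤ 5)
  A vs C: [7 vs 6, 3 vs 5, 6 vs 3] → A does not strictly dominate C (column Y: 3 ≤ 5)
  B vs A: [6 vs 7, 5 vs 3, 2 vs 6] → B does not strictly dominate A (column X: 6 ≤ 7)
  B vs C: [6 vs 6, 5 vs 5, 2 vs 3] → B does not strictly dominate C (column X: 6 ≤ 6)
  C vs A: [6 vs 7, 5 vs 3, 3 vs 6] → C does not strictly dominate A (column X: 6 ≤ 7)
  C vs B: [6 vs 6, 5 vs 5, 3 vs 2] → C does not strictly dominate B (column X: 6 ≤ 6)
No single strategy strictly dominates all others → no strictly dominant strategy.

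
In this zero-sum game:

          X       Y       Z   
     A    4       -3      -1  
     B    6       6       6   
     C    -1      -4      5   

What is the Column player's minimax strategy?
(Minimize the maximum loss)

Column should play X or Y or Z (all achieve the minimum), value = 6

Work:
Column player minimizes Row's maximum payoff:
Column X: max payoff to Row = 6
Column Y: max payoff to Row = 6
Column Z: max payoff to Row = 6
Minimum is 6, achieved by columns X, Y, Z (tied).
Each of X or Y or Z is a minimax strategy.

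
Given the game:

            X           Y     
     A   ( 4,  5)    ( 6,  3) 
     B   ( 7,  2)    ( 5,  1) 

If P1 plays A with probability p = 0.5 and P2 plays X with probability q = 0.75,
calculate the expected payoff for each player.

E[P1] = 5.5, E[P2] = 3.125

Work:
E[P1] = p·q·π₁(A,X) + p·(1-q)·π₁(A,Y) + (1-p)·q·π₁(B,X) + (1-p)·(1-q)·π₁(B,Y)
= 0.5·0.75·4 + 0.5·0.25·6 + 0.5·0.75·7 + 0.5·0.25·5
= 5.5

E[P2] = 3.125 (similar calculation)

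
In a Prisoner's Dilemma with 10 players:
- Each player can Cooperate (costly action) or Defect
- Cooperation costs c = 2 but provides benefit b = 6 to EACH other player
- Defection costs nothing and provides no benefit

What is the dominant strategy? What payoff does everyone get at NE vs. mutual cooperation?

Dominant: Defect; NE payoff = 0; Coop payoff = 52

Work:
Defect dominates (saves cost c = 2, benefit to others is external)
NE: All defect → everyone gets 0
If all cooperate: each receives (9)×6 - 2 = 52
Social dilemma: 52 > 0 but NE gives 0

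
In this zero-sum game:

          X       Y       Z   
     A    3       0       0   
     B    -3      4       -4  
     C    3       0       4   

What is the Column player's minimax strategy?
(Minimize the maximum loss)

Column should play X, value = 3

Work:
Column player minimizes Row's maximum payoff:
Column X: max payoff to Row = 3
Column Y: max payoff to Row = 4
Column Z: max payoff to Row = 4
Minimum is 3, achieved by column X.
Minimax strategy: X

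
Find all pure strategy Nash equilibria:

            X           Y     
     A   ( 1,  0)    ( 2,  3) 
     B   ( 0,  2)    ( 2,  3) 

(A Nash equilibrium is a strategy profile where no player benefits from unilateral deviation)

Nash equilibrium: (A, Y), (B, Y)

Work:
Best responses:
  P1 vs X: payoffs [1, 0] → best response A (payoff 1)
  P1 vs Y: payoffs [2, 2] → best response A/B (payoff 2)
  P2 vs A: payoffs [0, 3] → best response Y (payoff 3)
  P2 vs B: payoffs [2, 3] → best response Y (payoff 3)
Mutual best responses: (A,Y), (B,Y) → Nash equilibria.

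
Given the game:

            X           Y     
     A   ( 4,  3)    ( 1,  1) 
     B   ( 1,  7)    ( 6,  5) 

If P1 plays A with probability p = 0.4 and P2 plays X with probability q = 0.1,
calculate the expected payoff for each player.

E[P1] = 3.82, E[P2] = 3.6

Work:
E[P1] = p·q·π₁(A,X) + p·(1-q)·π₁(A,Y) + (1-p)·q·π₁(B,X) + (1-p)·(1-q)·π₁(B,Y)
= 0.4·0.1·4 + 0.4·0.9·1 + 0.6·0.1·1 + 0.6·0.9·6
= 3.82

E[P2] = 3.6 (similar calculation)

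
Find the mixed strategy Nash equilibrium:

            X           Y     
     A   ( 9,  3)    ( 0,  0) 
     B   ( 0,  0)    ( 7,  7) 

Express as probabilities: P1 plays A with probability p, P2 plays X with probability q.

p = 0.7, q = 0.4375

Work:
Find probabilities that make opponent indifferent:
P2 chooses q to make P1 indifferent between A and B
P1 chooses p to make P2 indifferent between X and Y
Mixed NE: P1 plays (A: 0.7, B: 0.3), P2 plays (X: 0.4375, Y: 0.5625)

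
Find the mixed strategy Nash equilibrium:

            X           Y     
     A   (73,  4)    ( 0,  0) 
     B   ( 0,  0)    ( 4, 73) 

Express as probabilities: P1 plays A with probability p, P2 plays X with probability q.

p = 0.9481, q = 0.0519

Work:
Find probabilities that make opponent indifferent:
P2 chooses q to make P1 indifferent between A and B
P1 chooses p to make P2 indifferent between X and Y
Mixed NE: P1 plays (A: 0.9481, B: 0.0519), P2 plays (X: 0.0519, Y: 0.9481)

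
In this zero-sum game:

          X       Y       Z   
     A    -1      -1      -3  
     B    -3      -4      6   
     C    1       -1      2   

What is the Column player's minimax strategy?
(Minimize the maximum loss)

Column should play Y, value = -1

Work:
Column player minimizes Row's maximum payoff:
Column X: max payoff to Row = 1
Column Y: max payoff to Row = -1
Column Z: max payoff to Row = 6
Minimum is -1, achieved by column Y.
Minimax strategy: Y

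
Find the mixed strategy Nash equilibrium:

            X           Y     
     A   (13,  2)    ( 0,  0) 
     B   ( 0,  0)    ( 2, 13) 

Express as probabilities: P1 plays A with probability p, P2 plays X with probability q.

p = 0.8667, q = 0.1333

Work:
Find probabilities that make opponent indifferent:
P2 chooses q to make P1 indifferent between A and B
P1 chooses p to make P2 indifferent between X and Y
Mixed NE: P1 plays (A: 0.8667, B: 0.1333), P2 plays (X: 0.1333, Y: 0.8667)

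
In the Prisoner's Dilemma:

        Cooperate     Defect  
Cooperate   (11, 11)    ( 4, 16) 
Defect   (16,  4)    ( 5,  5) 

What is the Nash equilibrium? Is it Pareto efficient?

(Defect, Defect) is NE; not Pareto efficient

Work:
Defect dominates Cooperate for both players:
If P2 cooperates: Defect (16) > Cooperate (11)
If P2 defects: Defect (5) > Cooperate (4)
NE: (Defect, Defect) with payoff (5, 5)
But (Cooperate, Cooperate) = (11, 11) Pareto dominates (5, 5)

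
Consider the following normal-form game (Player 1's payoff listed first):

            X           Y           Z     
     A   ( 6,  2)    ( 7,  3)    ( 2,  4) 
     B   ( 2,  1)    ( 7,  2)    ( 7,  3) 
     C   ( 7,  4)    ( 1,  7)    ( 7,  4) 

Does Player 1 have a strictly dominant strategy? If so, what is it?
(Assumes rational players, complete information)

No strictly dominant strategy exists for Player 1

Work:
A strategy strictly dominates another if it gives a strictly higher payoff against every opponent action. Compare each pair of P1's strategies column-by-column:
  A vs B: [6 vs 2, 7 vs 7, 2 vs 7] → A does not strictly dominate B (column Y: 7 ≤ 7)
  A vs C: [6 vs 7, 7 vs 1, 2 vs 7] → A does not strictly dominate C (column X: 6 ≤ 7)
  B vs A: [2 vs 6, 7 vs 7, 7 vs 2] → B does not strictly dominate A (column X: 2 ≤ 6)
  B vs C: [2 vs 7, 7 vs 1, 7 vs 7] → B does not strictly dominate C (column X: 2 ≤ 7)
  C vs A: [7 vs 6, 1 vs 7, 7 vs 2] → C does not strictly dominate A (column Y: 1 ≤ 7)
  C vs B: [7 vs 2, 1 vs 7, 7 vs 7] → C does not strictly dominate B (column Y: 1 ≤ 7)
No single strategy strictly dominates all others → no strictly dominant strategy.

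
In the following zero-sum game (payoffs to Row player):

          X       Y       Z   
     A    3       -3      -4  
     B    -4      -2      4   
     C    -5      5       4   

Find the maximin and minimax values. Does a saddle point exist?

Maximin = -4, Minimax = 3, Saddle: False

Work:
Row minimums: [-4, -4, -5] → maximin = -4
Column maximums: [3, 5, 4] → minimax = 3
No saddle point (maximin ≠ minimax). Mixed strategy needed.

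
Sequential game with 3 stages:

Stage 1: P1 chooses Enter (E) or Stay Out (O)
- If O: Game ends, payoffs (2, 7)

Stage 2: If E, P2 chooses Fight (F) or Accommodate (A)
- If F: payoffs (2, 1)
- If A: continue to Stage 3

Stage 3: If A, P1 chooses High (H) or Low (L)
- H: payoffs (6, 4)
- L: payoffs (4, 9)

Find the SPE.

SPE: (E, A, H); Outcome (6, 4)

Work:
Stage 3: P1 chooses H (6 vs 4)
Stage 2: P2: F->1, A->4 (anticipating H). Choose A
Stage 1: P1: O->2, E->6 (anticipating A, H). Choose E
SPE path: E -> A -> H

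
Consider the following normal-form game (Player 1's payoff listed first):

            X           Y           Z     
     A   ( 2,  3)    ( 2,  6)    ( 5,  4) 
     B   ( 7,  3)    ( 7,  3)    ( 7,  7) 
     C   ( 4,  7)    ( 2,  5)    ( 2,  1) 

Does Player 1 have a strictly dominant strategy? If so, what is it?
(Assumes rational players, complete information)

Yes, Player 1's strictly dominant strategy is B

Work:
A strategy strictly dominates another if it gives a strictly higher payoff against every opponent action. Compare each pair of P1's strategies column-by-column:
  A vs B: [2 vs 7, 2 vs 7, 5 vs 7] → A does not strictly dominate B (column X: 2 ≤ 7)
  A vs C: [2 vs 4, 2 vs 2, 5 vs 2] → A does not strictly dominate C (column X: 2 ≤ 4)
  B vs A: [7 vs 2, 7 vs 2, 7 vs 5] → B strictly dominates A
  B vs C: [7 vs 4, 7 vs 2, 7 vs 2] → B strictly dominates C
  C vs A: [4 vs 2, 2 vs 2, 2 vs 5] → C does not strictly dominate A (column Y: 2 ≤ 2)
  C vs B: [4 vs 7, 2 vs 7, 2 vs 7] → C does not strictly dominate B (column X: 4 ≤ 7)
B strictly dominates every other strategy → strictly dominant.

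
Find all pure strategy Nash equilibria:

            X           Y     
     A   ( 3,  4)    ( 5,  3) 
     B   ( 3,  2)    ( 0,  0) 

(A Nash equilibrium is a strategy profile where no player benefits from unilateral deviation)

Nash equilibrium: (A, X), (B, X)

Work:
Best responses:
  P1 vs X: payoffs [3, 3] → best response A/B (payoff 3)
  P1 vs Y: payoffs [5, 0] → best response A (payoff 5)
  P2 vs A: payoffs [4, 3] → best response X (payoff 4)
  P2 vs B: payoffs [2, 0] → best response X (payoff 2)
Mutual best responses: (A,X), (B,X) → Nash equilibria.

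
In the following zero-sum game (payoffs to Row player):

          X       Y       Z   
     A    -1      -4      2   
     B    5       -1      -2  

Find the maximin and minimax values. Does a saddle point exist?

Maximin = -2, Minimax = -1, Saddle: False

Work:
Row minimums: [-4, -2] → maximin = -2
Column maximums: [5, -1, 2] → minimax = -1
No saddle point (maximin ≠ minimax). Mixed strategy needed.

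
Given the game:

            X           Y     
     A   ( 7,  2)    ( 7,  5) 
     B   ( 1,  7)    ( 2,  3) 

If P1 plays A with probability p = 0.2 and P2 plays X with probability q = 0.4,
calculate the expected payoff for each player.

E[P1] = 2.68, E[P2] = 4.44

Work:
E[P1] = p·q·π₁(A,X) + p·(1-q)·π₁(A,Y) + (1-p)·q·π₁(B,X) + (1-p)·(1-q)·π₁(B,Y)
= 0.2·0.4·7 + 0.2·0.6·7 + 0.8·0.4·1 + 0.8·0.6·2
= 2.68

E[P2] = 4.44 (similar calculation)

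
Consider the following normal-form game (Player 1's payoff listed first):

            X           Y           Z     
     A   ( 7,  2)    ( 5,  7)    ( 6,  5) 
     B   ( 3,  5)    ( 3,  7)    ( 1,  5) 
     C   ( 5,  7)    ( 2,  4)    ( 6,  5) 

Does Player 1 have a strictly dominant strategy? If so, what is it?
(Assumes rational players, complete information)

No strictly dominant strategy exists for Player 1

Work:
A strategy strictly dominates another if it gives a strictly higher payoff against every opponent action. Compare each pair of P1's strategies column-by-column:
  A vs B: [7 vs 3, 5 vs 3, 6 vs 1] → A strictly dominates B
  A vs C: [7 vs 5, 5 vs 2, 6 vs 6] → A does not strictly dominate C (column Z: 6 ≤ 6)
  B vs A: [3 vs 7, 3 vs 5, 1 vs 6] → B does not strictly dominate A (column X: 3 ≤ 7)
  B vs C: [3 vs 5, 3 vs 2, 1 vs 6] → B does not strictly dominate C (column X: 3 ≤ 5)
  C vs A: [5 vs 7, 2 vs 5, 6 vs 6] → C does not strictly dominate A (column X: 5 ≤ 7)
  C vs B: [5 vs 3, 2 vs 3, 6 vs 1] → C does not strictly dominate B (column Y: 2 ≤ 3)
No single strategy strictly dominates all others → no strictly dominant strategy.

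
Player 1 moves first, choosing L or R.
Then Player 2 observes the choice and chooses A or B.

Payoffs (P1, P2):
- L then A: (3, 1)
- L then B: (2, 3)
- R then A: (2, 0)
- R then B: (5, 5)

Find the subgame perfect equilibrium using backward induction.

P1 plays R, P2 plays B after L and B after R; Payoff (5, 5)

Work:
Backward induction:
After L: P2 chooses B → P1 gets 2
After R: P2 chooses B → P1 gets 5
P1 chooses R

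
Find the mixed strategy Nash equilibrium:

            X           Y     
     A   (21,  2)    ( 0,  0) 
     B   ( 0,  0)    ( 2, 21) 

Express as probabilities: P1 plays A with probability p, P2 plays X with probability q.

p = 0.913, q = 0.087

Work:
Find probabilities that make opponent indifferent:
P2 chooses q to make P1 indifferent between A and B
P1 chooses p to make P2 indifferent between X and Y
Mixed NE: P1 plays (A: 0.913, B: 0.087), P2 plays (X: 0.087, Y: 0.913)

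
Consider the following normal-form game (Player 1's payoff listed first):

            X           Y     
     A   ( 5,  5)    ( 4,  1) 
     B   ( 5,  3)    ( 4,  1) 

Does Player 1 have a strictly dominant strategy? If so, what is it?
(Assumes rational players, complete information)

No strictly dominant strategy exists for Player 1

Work:
A strategy strictly dominates another if it gives a strictly higher payoff against every opponent action. Compare each pair of P1's strategies column-by-column:
  A vs B: [5 vs 5, 4 vs 4] → A does not strictly dominate B (column X: 5 ≤ 5)
  B vs A: [5 vs 5, 4 vs 4] → B does not strictly dominate A (column X: 5 ≤ 5)
No single strategy strictly dominates all others → no strictly dominant strategy.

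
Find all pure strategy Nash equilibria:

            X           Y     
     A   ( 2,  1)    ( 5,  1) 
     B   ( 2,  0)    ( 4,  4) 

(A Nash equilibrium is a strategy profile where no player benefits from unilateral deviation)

Nash equilibrium: (A, X), (A, Y)

Work:
Best responses:
  P1 vs X: payoffs [2, 2] → best response A/B (payoff 2)
  P1 vs Y: payoffs [5, 4] → best response A (payoff 5)
  P2 vs A: payoffs [1, 1] → best response X/Y (payoff 1)
  P2 vs B: payoffs [0, 4] → best response Y (payoff 4)
Mutual best responses: (A,X), (A,Y) → Nash equilibria.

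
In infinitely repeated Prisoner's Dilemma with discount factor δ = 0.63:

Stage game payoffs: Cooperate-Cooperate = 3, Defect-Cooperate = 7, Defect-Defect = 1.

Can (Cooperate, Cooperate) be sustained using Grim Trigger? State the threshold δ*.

δ* = 0.6667; since δ = 0.63 < 0.6667, cooperation cannot be sustained

Work:
For Grim Trigger:
Cooperate forever: 3/(1-δ)
Defect then punished: 7 + 1·δ/(1-δ)
Need: 3/(1-δ) ≥ 7 + 1·δ/(1-δ)
Solving: δ ≥ (T-R)/(T-P) = (7-3)/(7-1) = 0.6667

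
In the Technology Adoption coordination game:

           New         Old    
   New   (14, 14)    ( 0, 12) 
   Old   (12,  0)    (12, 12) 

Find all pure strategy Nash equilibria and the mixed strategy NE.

Pure NE: (New, New) and (Old, Old); Mixed NE: p = 0.8571, q = 0.8571

Work:
Check pure NE:
(New, New): (14, 14) - no unilateral deviation beneficial
(Old, Old): (12, 12) - no unilateral deviation beneficial
Mixed NE: P1 plays New with p = 0.8571, P2 plays New with q = 0.8571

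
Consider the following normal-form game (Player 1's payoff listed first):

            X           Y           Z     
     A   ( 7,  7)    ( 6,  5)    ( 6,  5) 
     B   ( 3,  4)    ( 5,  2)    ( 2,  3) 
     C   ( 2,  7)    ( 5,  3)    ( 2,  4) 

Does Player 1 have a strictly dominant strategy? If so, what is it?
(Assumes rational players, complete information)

Yes, Player 1's strictly dominant strategy is A

Work:
A strategy strictly dominates another if it gives a strictly higher payoff against every opponent action. Compare each pair of P1's strategies column-by-column:
  A vs B: [7 vs 3, 6 vs 5, 6 vs 2] → A strictly dominates B
  A vs C: [7 vs 2, 6 vs 5, 6 vs 2] → A strictly dominates C
  B vs A: [3 vs 7, 5 vs 6, 2 vs 6] → B does not strictly dominate A (column X: 3 ≤ 7)
  B vs C: [3 vs 2, 5 vs 5, 2 vs 2] → B does not strictly dominate C (column Y: 5 ≤ 5)
  C vs A: [2 vs 7, 5 vs 6, 2 vs 6] → C does not strictly dominate A (column X: 2 ≤ 7)
  C vs B: [2 vs 3, 5 vs 5, 2 vs 2] → C does not strictly dominate B (column X: 2 ≤ 3)
A strictly dominates every other strategy → strictly dominant.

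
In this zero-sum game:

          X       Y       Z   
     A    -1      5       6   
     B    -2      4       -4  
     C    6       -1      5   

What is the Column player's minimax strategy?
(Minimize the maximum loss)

Column should play Y, value = 5

Work:
Column player minimizes Row's maximum payoff:
Column X: max payoff to Row = 6
Column Y: max payoff to Row = 5
Column Z: max payoff to Row = 6
Minimum is 5, achieved by column Y.
Minimax strategy: Y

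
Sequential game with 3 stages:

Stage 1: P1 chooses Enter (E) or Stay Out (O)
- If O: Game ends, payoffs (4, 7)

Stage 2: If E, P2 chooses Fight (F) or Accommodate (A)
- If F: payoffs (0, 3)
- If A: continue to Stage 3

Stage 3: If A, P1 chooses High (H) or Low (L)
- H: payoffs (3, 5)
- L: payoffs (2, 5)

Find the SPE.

SPE: (O, A, H); Outcome (4, 7)

Work:
Stage 3: P1 chooses H (3 vs 2)
Stage 2: P2: F->3, A->5 (anticipating H). Choose A
Stage 1: P1: O->4, E->3 (anticipating A, H). Choose O
SPE path: O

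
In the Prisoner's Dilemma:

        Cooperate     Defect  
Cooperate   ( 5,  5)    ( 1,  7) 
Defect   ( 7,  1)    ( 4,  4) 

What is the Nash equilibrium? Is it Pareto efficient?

(Defect, Defect) is NE; not Pareto efficient

Work:
Defect dominates Cooperate for both players:
If P2 cooperates: Defect (7) > Cooperate (5)
If P2 defects: Defect (4) > Cooperate (1)
NE: (Defect, Defect) with payoff (4, 4)
But (Cooperate, Cooperate) = (5, 5) Pareto dominates (4, 4)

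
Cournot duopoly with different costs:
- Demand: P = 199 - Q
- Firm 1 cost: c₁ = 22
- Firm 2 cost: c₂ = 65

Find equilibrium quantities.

q₁* = 73.33, q₂* = 30.33

Work:
Reaction: q₁ = (199 - 22 - q₂)/2
Reaction: q₂ = (199 - 65 - q₁)/2
Solve simultaneously:
q₁* = (199 - 2×22 + 65)/3 = 73.33
q₂* = (199 - 2×65 + 22)/3 = 30.33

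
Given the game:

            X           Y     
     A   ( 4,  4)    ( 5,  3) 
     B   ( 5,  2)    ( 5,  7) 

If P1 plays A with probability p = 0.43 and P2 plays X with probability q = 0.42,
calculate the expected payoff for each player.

E[P1] = 4.8194, E[P2] = 4.2636

Work:
E[P1] = p·q·π₁(A,X) + p·(1-q)·π₁(A,Y) + (1-p)·q·π₁(B,X) + (1-p)·(1-q)·π₁(B,Y)
= 0.43·0.42·4 + 0.43·0.58·5 + 0.57·0.42·5 + 0.57·0.58·5
= 4.8194

E[P2] = 4.2636 (similar calculation)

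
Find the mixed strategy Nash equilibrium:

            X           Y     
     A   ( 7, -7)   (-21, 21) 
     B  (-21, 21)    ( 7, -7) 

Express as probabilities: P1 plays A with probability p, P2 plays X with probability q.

p = 0.5, q = 0.5

Work:
Find probabilities that make opponent indifferent:
P2 chooses q to make P1 indifferent between A and B
P1 chooses p to make P2 indifferent between X and Y
Mixed NE: P1 plays (A: 0.5, B: 0.5), P2 plays (X: 0.5, Y: 0.5)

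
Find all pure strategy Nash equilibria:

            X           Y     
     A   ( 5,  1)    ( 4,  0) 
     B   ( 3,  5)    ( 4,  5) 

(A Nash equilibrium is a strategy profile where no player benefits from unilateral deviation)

Nash equilibrium: (A, X), (B, Y)

Work:
Best responses:
  P1 vs X: payoffs [5, 3] → best response A (payoff 5)
  P1 vs Y: payoffs [4, 4] → best response A/B (payoff 4)
  P2 vs A: payoffs [1, 0] → best response X (payoff 1)
  P2 vs B: payoffs [5, 5] → best response X/Y (payoff 5)
Mutual best responses: (A,X), (B,Y) → Nash equilibria.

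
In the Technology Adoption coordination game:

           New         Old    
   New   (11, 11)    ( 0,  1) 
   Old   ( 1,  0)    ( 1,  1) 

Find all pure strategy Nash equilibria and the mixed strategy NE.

Pure NE: (New, New) and (Old, Old); Mixed NE: p = 0.0909, q = 0.0909

Work:
Check pure NE:
(New, New): (11, 11) - no unilateral deviation beneficial
(Old, Old): (1, 1) - no unilateral deviation beneficial
Mixed NE: P1 plays New with p = 0.0909, P2 plays New with q = 0.0909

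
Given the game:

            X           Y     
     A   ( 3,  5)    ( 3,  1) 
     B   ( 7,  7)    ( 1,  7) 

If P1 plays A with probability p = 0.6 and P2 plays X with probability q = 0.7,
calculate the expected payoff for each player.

E[P1] = 3.88, E[P2] = 5.08

Work:
E[P1] = p·q·π₁(A,X) + p·(1-q)·π₁(A,Y) + (1-p)·q·π₁(B,X) + (1-p)·(1-q)·π₁(B,Y)
= 0.6·0.7·3 + 0.6·0.3·3 + 0.4·0.7·7 + 0.4·0.3·1
= 3.88

E[P2] = 5.08 (similar calculation)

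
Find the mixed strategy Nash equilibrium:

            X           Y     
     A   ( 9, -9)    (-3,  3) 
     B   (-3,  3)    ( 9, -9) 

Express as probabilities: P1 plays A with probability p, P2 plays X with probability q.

p = 0.5, q = 0.5

Work:
Find probabilities that make opponent indifferent:
P2 chooses q to make P1 indifferent between A and B
P1 chooses p to make P2 indifferent between X and Y
Mixed NE: P1 plays (A: 0.5, B: 0.5), P2 plays (X: 0.5, Y: 0.5)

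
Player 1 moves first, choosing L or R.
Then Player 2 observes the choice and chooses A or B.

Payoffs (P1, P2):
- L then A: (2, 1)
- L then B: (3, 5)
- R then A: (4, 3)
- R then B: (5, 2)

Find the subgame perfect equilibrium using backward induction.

P1 plays R, P2 plays B after L and A after R; Payoff (4, 3)

Work:
Backward induction:
After L: P2 chooses B → P1 gets 3
After R: P2 chooses A → P1 gets 4
P1 chooses R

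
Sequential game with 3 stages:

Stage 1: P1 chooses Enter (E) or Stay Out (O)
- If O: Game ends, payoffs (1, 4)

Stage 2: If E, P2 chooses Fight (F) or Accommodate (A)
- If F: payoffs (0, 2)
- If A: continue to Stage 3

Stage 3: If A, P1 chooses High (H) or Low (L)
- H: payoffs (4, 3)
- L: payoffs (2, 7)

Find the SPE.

SPE: (E, A, H); Outcome (4, 3)

Work:
Stage 3: P1 chooses H (4 vs 2)
Stage 2: P2: F->2, A->3 (anticipating H). Choose A
Stage 1: P1: O->1, E->4 (anticipating A, H). Choose E
SPE path: E -> A -> H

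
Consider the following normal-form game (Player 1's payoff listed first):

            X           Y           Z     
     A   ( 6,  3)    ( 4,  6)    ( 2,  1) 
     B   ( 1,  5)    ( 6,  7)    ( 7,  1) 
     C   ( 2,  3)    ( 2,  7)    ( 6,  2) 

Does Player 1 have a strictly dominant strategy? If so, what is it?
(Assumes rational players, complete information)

No strictly dominant strategy exists for Player 1

Work:
A strategy strictly dominates another if it gives a strictly higher payoff against every opponent action. Compare each pair of P1's strategies column-by-column:
  A vs B: [6 vs 1, 4 vs 6, 2 vs 7] → A does not strictly dominate B (column Y: 4 ≤ 6)
  A vs C: [6 vs 2, 4 vs 2, 2 vs 6] → A does not strictly dominate C (column Z: 2 ≤ 6)
  B vs A: [1 vs 6, 6 vs 4, 7 vs 2] → B does not strictly dominate A (column X: 1 ≤ 6)
  B vs C: [1 vs 2, 6 vs 2, 7 vs 6] → B does not strictly dominate C (column X: 1 ≤ 2)
  C vs A: [2 vs 6, 2 vs 4, 6 vs 2] → C does not strictly dominate A (column X: 2 ≤ 6)
  C vs B: [2 vs 1, 2 vs 6, 6 vs 7] → C does not strictly dominate B (column Y: 2 ≤ 6)
No single strategy strictly dominates all others → no strictly dominant strategy.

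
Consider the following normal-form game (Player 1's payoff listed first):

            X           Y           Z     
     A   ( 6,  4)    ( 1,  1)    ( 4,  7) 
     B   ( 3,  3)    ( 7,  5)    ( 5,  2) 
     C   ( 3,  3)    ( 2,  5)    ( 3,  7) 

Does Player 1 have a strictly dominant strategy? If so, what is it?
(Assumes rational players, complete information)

No strictly dominant strategy exists for Player 1

Work:
A strategy strictly dominates another if it gives a strictly higher payoff against every opponent action. Compare each pair of P1's strategies column-by-column:
  A vs B: [6 vs 3, 1 vs 7, 4 vs 5] → A does not strictly dominate B (column Y: 1 ≤ 7)
  A vs C: [6 vs 3, 1 vs 2, 4 vs 3] → A does not strictly dominate C (column Y: 1 ≤ 2)
  B vs A: [3 vs 6, 7 vs 1, 5 vs 4] → B does not strictly dominate A (column X: 3 ≤ 6)
  B vs C: [3 vs 3, 7 vs 2, 5 vs 3] → B does not strictly dominate C (column X: 3 ≤ 3)
  C vs A: [3 vs 6, 2 vs 1, 3 vs 4] → C does not strictly dominate A (column X: 3 ≤ 6)
  C vs B: [3 vs 3, 2 vs 7, 3 vs 5] → C does not strictly dominate B (column X: 3 ≤ 3)
No single strategy strictly dominates all others → no strictly dominant strategy.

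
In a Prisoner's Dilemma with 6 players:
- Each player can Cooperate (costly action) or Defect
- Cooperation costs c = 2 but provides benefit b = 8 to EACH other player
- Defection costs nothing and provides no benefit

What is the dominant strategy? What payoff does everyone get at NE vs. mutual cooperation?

Dominant: Defect; NE payoff = 0; Coop payoff = 38

Work:
Defect dominates (saves cost c = 2, benefit to others is external)
NE: All defect → everyone gets 0
If all cooperate: each receives (5)×8 - 2 = 38
Social dilemma: 38 > 0 but NE gives 0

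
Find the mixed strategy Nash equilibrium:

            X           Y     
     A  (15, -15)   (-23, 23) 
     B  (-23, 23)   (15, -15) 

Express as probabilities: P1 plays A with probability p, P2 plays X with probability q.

p = 0.5, q = 0.5

Work:
Find probabilities that make opponent indifferent:
P2 chooses q to make P1 indifferent between A and B
P1 chooses p to make P2 indifferent between X and Y
Mixed NE: P1 plays (A: 0.5, B: 0.5), P2 plays (X: 0.5, Y: 0.5)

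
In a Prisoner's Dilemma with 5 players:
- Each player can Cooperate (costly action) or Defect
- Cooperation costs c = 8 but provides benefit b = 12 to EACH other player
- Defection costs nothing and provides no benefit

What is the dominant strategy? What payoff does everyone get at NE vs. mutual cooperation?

Dominant: Defect; NE payoff = 0; Coop payoff = 40

Work:
Defect dominates (saves cost c = 8, benefit to others is external)
NE: All defect → everyone gets 0
If all cooperate: each receives (4)×12 - 8 = 40
Social dilemma: 40 > 0 but NE gives 0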